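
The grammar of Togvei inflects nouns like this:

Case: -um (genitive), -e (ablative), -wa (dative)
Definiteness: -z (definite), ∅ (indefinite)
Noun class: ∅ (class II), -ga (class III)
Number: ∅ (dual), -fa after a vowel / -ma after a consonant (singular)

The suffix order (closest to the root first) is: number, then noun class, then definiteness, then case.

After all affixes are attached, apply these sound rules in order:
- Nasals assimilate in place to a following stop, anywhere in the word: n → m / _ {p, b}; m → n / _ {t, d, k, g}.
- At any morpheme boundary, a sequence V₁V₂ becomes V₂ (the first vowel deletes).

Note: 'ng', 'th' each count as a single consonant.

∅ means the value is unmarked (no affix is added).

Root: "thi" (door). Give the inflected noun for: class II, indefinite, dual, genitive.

thum

number = dual: zero marking, form stays thi.
noun class = class II: zero marking, form stays thi.
definiteness = indefinite: zero marking, form stays thi.
Attach case genitive -um → thium.
Nasal assimilation: no change.
Apply vowel deletion: thium → thum.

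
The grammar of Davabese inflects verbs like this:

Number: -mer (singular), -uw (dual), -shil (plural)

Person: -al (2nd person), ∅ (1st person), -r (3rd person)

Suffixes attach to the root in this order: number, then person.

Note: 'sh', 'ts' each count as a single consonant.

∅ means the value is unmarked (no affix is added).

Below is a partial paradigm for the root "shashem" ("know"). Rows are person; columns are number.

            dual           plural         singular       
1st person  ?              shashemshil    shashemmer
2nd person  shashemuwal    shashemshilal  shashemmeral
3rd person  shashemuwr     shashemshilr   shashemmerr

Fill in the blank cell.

shashemuw

Attach number dual -uw → shashemuw.
person = 1st person: zero marking, form stays shashemuw.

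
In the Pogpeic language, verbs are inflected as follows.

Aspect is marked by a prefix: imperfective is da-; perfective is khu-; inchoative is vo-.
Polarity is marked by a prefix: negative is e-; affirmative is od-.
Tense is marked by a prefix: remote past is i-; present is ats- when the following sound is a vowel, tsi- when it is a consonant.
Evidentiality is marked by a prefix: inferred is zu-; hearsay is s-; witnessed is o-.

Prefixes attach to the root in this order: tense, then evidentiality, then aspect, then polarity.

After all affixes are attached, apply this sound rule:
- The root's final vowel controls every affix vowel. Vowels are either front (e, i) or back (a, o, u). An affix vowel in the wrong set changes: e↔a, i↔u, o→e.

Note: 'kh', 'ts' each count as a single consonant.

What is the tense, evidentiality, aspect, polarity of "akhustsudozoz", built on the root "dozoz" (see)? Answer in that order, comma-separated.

Segment: e-khu-s-tsi-dozoz.
tense: ats/tsi- → present.
evidentiality: s- → hearsay.
aspect: khu- → perfective.
polarity: e- → negative.

present, hearsay, perfective, negative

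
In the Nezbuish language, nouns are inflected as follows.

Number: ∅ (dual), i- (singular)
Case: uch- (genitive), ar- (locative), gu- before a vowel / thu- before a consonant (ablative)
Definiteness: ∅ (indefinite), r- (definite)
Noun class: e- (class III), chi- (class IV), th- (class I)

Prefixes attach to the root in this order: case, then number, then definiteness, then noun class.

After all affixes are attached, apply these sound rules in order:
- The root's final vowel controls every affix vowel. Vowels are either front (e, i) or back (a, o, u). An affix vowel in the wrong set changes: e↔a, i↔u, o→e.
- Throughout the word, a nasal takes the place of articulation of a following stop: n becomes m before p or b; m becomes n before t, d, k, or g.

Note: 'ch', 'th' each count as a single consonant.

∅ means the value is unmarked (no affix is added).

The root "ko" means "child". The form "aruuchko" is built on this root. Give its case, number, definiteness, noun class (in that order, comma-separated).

genitive, singular, definite, class III

Segment: e-r-i-uch-ko.
case: uch- → genitive.
number: i- → singular.
definiteness: r- → definite.
noun class: e- → class III.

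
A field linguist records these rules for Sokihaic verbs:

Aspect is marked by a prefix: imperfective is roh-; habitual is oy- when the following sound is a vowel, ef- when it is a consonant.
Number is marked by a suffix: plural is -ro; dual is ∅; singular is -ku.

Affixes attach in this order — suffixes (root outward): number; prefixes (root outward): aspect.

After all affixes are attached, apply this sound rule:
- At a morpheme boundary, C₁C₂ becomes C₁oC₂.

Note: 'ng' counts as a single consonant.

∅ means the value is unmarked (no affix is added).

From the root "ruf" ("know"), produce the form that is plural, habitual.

Attach aspect habitual ef- (before consonant 'r') → efruf.
Attach number plural -ro → efrufro.
Apply epenthesis: efrufro → eforuforo.

eforuforo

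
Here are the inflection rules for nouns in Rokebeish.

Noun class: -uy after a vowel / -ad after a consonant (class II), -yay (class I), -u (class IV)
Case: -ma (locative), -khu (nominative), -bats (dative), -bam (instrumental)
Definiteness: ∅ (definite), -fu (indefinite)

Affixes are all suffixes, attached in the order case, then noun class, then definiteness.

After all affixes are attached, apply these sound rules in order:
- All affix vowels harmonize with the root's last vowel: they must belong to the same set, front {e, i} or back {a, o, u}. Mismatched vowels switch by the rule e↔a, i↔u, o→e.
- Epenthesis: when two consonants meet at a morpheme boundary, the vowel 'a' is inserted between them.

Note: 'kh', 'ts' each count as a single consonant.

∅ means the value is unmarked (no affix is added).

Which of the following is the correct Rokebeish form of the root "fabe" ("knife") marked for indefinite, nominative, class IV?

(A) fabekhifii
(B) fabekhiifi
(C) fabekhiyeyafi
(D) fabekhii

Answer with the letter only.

Attach case nominative -khu → fabekhu.
Attach noun class class IV -u → fabekhuu.
Attach definiteness indefinite -fu → fabekhuufu.
Apply vowel harmony: fabekhuufu → fabekhiifi.
Epenthesis: no change.
So the correct form is fabekhiifi, option (B).
(C) fabekhiyeyafi is wrong: it uses class I instead of class IV for noun class.
(D) fabekhii is wrong: it uses definite instead of indefinite for definiteness.
(A) fabekhifii is wrong: it has the affixes in the wrong order.

B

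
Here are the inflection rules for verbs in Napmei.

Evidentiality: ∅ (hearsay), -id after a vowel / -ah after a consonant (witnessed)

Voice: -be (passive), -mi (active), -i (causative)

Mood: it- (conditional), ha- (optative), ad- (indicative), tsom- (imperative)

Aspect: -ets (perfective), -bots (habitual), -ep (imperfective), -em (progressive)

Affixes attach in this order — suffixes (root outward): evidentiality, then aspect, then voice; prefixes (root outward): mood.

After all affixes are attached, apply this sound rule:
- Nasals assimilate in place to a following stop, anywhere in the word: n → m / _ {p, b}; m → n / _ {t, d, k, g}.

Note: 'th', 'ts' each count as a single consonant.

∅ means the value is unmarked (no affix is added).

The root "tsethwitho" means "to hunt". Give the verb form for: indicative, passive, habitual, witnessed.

Attach evidentiality witnessed -id (after vowel 'o') → tsethwithoid.
Attach mood indicative ad- → adtsethwithoid.
Attach aspect habitual -bots → adtsethwithoidbots.
Attach voice passive -be → adtsethwithoidbotsbe.
Nasal assimilation: no change.

adtsethwithoidbotsbe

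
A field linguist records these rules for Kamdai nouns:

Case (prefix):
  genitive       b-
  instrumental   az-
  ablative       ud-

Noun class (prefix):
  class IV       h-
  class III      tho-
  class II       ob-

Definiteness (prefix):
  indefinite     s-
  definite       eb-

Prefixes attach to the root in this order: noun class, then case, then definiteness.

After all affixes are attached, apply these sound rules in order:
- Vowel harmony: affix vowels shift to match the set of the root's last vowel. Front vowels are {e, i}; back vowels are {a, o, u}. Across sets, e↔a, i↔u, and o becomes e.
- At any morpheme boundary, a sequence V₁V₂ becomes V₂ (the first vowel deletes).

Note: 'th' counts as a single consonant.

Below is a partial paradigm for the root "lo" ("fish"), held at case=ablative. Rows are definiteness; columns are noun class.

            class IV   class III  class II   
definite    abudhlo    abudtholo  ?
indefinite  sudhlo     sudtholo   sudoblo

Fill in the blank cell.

Attach noun class class II ob- → oblo.
Attach case ablative ud- → udoblo.
Attach definiteness definite eb- → ebudoblo.
Apply vowel harmony: ebudoblo → abudoblo.
Vowel deletion: no change.

abudoblo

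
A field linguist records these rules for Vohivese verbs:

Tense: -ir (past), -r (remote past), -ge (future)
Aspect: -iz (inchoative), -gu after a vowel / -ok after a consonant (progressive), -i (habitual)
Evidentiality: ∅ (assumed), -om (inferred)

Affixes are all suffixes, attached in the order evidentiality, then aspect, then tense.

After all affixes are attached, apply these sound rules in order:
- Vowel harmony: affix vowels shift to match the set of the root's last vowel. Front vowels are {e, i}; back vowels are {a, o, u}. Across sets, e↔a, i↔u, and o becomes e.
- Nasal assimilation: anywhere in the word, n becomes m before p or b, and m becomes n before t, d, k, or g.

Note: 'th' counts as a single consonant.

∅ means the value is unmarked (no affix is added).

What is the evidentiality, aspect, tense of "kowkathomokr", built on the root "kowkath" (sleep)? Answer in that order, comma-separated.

Segment: kowkath-om-ok-r.
evidentiality: -om → inferred.
aspect: -gu/ok → progressive.
tense: -r → remote past.

inferred, progressive, remote past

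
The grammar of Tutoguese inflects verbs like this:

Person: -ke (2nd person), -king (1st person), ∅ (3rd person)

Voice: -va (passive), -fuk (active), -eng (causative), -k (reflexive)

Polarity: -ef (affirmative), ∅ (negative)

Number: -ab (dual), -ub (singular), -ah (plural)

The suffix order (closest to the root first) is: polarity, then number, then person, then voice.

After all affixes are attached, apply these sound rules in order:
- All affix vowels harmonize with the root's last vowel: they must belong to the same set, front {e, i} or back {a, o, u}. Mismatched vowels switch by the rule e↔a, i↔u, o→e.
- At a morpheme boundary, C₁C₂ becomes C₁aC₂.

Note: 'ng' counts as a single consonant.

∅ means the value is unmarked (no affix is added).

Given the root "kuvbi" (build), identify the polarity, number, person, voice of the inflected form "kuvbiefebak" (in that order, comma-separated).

Segment: kuvbi-ef-ab-k.
polarity: -ef → affirmative.
number: -ab → dual.
person: ∅ → 3rd person.
voice: -k → reflexive.

affirmative, dual, 3rd person, reflexive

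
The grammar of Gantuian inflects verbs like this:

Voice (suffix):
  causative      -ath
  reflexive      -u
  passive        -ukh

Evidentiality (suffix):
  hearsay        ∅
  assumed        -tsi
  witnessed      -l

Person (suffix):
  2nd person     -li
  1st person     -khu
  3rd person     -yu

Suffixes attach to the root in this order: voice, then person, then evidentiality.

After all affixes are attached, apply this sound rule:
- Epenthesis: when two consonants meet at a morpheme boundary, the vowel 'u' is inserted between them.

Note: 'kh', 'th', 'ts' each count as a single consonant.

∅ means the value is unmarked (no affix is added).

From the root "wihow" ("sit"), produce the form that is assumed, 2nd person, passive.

wihowukhulitsi

Attach voice passive -ukh → wihowukh.
Attach person 2nd person -li → wihowukhli.
Attach evidentiality assumed -tsi → wihowukhlitsi.
Apply epenthesis: wihowukhlitsi → wihowukhulitsi.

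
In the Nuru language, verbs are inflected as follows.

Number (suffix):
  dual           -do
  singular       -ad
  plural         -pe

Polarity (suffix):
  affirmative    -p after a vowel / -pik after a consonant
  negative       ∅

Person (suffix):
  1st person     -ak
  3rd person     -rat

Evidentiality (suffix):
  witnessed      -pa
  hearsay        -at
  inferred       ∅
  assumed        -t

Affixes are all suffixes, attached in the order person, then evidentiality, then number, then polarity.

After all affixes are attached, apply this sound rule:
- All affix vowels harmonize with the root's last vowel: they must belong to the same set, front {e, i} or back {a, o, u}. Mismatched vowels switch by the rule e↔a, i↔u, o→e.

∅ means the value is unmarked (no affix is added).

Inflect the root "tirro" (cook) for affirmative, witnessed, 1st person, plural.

tirroakpapap

Attach person 1st person -ak → tirroak.
Attach evidentiality witnessed -pa → tirroakpa.
Attach number plural -pe → tirroakpape.
Attach polarity affirmative -p (after vowel 'e') → tirroakpapep.
Apply vowel harmony: tirroakpapep → tirroakpapap.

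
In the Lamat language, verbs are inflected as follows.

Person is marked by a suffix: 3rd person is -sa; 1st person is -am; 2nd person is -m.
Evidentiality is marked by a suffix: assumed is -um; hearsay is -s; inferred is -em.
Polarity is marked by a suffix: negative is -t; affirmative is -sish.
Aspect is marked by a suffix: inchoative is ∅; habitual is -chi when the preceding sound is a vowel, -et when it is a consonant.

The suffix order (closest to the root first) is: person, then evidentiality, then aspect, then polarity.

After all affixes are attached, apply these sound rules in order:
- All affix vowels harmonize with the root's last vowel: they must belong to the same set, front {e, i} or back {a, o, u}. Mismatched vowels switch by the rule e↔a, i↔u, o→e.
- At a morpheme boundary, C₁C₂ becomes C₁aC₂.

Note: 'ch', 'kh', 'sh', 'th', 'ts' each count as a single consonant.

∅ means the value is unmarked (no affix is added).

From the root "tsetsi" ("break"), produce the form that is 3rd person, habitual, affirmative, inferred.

Attach person 3rd person -sa → tsetsisa.
Attach evidentiality inferred -em → tsetsisaem.
Attach aspect habitual -et (after consonant 'm') → tsetsisaemet.
Attach polarity affirmative -sish → tsetsisaemetsish.
Apply vowel harmony: tsetsisaemetsish → tsetsiseemetsish.
Apply epenthesis: tsetsiseemetsish → tsetsiseemetasish.

tsetsiseemetasish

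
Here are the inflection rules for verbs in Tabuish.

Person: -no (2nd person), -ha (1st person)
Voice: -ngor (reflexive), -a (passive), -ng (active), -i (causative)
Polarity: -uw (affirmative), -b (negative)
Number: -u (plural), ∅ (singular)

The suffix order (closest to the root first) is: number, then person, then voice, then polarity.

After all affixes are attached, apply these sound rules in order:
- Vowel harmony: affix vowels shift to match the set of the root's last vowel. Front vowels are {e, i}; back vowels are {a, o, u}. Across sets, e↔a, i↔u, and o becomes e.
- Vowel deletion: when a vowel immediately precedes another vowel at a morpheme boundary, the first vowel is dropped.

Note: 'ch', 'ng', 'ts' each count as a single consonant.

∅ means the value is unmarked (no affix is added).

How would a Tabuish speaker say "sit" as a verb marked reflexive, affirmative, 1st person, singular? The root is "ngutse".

number = singular: zero marking, form stays ngutse.
Attach person 1st person -ha → ngutseha.
Attach voice reflexive -ngor → ngutsehangor.
Attach polarity affirmative -uw → ngutsehangoruw.
Apply vowel harmony: ngutsehangoruw → ngutsehengeriw.
Vowel deletion: no change.

ngutsehengeriw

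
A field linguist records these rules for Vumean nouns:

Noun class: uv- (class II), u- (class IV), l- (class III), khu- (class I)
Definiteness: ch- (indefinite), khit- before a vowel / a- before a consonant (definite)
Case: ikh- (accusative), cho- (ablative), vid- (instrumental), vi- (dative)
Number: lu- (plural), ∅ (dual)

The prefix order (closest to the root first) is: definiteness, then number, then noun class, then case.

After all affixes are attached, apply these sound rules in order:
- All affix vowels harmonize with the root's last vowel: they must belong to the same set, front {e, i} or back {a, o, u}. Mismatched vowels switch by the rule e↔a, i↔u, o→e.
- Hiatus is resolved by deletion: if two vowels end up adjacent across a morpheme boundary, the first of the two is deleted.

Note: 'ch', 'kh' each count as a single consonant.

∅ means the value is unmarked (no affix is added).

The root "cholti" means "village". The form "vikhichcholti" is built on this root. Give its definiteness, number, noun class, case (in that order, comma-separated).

indefinite, dual, class I, dative

Segment: vi-khu-ch-cholti.
definiteness: ch- → indefinite.
number: ∅ → dual.
noun class: khu- → class I.
case: vi- → dative.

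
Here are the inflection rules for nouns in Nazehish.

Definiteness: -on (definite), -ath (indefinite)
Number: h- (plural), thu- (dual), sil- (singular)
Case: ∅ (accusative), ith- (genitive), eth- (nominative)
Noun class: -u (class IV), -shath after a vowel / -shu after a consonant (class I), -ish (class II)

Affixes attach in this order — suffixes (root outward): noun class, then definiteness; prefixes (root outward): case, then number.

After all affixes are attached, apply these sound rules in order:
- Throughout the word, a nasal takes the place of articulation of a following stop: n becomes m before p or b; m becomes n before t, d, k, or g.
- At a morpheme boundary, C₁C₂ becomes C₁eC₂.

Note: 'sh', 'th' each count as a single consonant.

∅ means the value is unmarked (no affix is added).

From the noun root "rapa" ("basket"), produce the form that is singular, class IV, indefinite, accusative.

Attach noun class class IV -u → rapau.
case = accusative: zero marking, form stays rapau.
Attach definiteness indefinite -ath → rapauath.
Attach number singular sil- → silrapauath.
Nasal assimilation: no change.
Apply epenthesis: silrapauath → silerapauath.

silerapauath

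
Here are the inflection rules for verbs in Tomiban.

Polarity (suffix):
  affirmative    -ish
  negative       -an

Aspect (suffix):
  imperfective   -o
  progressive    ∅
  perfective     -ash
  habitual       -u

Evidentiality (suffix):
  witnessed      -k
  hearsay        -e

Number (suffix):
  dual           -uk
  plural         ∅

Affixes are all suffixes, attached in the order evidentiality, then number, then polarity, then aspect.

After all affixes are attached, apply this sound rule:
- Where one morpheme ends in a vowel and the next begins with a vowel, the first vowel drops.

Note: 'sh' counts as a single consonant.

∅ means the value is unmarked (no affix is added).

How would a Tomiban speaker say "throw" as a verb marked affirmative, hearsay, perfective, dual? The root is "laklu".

Attach evidentiality hearsay -e → laklue.
Attach number dual -uk → laklueuk.
Attach polarity affirmative -ish → laklueukish.
Attach aspect perfective -ash → laklueukishash.
Apply vowel deletion: laklueukishash → laklukishash.

laklukishash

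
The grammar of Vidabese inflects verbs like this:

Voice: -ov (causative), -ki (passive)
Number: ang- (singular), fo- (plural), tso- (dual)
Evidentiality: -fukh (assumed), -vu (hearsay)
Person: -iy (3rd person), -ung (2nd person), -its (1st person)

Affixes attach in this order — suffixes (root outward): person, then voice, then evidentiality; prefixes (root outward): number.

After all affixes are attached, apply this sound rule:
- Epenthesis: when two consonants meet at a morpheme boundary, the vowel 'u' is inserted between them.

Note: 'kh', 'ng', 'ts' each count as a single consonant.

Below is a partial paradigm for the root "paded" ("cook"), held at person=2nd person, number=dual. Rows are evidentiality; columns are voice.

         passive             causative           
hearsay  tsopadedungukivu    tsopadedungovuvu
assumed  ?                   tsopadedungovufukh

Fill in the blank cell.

Attach person 2nd person -ung → padedung.
Attach number dual tso- → tsopadedung.
Attach voice passive -ki → tsopadedungki.
Attach evidentiality assumed -fukh → tsopadedungkifukh.
Apply epenthesis: tsopadedungkifukh → tsopadedungukifukh.

tsopadedungukifukh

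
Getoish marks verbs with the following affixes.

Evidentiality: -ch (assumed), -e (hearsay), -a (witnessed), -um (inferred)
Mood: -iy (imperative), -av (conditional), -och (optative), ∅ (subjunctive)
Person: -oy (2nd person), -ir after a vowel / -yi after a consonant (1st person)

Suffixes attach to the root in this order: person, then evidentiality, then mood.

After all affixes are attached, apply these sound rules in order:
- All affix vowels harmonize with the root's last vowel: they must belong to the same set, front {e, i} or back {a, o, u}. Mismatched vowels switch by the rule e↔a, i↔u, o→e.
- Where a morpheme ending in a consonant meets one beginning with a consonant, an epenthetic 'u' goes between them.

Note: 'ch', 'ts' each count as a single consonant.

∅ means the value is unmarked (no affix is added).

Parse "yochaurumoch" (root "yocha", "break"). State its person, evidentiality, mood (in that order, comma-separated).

Segment: yocha-ir-um-och.
person: -ir/yi → 1st person.
evidentiality: -um → inferred.
mood: -och → optative.

1st person, inferred, optative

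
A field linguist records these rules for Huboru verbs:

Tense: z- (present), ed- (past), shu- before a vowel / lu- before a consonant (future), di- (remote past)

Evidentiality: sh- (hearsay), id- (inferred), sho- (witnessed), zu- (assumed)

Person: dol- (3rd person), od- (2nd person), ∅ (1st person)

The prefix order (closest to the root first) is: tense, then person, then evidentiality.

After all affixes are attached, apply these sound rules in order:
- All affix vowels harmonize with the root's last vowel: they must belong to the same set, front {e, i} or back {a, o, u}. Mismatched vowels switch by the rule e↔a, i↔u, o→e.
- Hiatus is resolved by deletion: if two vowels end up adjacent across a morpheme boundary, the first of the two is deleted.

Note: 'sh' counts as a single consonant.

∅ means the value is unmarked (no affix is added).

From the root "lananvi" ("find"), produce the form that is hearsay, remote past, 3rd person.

shdeldilananvi

Attach tense remote past di- → dilananvi.
Attach person 3rd person dol- → doldilananvi.
Attach evidentiality hearsay sh- → shdoldilananvi.
Apply vowel harmony: shdoldilananvi → shdeldilananvi.
Vowel deletion: no change.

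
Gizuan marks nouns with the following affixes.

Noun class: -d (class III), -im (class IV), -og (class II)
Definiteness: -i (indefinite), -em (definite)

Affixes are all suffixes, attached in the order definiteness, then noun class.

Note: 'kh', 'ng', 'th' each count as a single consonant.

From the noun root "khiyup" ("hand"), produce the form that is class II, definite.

khiyupemog

Attach definiteness definite -em → khiyupem.
Attach noun class class II -og → khiyupemog.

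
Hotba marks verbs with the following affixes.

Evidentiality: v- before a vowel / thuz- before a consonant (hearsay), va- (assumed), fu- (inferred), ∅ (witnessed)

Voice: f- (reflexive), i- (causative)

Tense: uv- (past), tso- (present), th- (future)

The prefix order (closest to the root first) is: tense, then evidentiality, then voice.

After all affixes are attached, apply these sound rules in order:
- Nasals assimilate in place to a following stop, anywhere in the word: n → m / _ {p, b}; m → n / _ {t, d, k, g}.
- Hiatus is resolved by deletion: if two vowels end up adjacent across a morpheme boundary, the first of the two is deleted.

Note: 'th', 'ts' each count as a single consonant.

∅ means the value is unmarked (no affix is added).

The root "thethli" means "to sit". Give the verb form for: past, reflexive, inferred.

Attach tense past uv- → uvthethli.
Attach evidentiality inferred fu- → fuuvthethli.
Attach voice reflexive f- → ffuuvthethli.
Nasal assimilation: no change.
Apply vowel deletion: ffuuvthethli → ffuvthethli.

ffuvthethli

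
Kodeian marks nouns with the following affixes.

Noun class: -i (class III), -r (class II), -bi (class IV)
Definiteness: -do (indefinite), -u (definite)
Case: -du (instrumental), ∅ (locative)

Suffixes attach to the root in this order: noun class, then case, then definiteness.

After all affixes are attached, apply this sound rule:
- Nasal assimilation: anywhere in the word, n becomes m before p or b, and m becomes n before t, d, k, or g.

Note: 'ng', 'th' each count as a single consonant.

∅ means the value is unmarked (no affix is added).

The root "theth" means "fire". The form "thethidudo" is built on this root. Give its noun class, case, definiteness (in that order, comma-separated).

Segment: theth-i-du-do.
noun class: -i → class III.
case: -du → instrumental.
definiteness: -do → indefinite.

class III, instrumental, indefinite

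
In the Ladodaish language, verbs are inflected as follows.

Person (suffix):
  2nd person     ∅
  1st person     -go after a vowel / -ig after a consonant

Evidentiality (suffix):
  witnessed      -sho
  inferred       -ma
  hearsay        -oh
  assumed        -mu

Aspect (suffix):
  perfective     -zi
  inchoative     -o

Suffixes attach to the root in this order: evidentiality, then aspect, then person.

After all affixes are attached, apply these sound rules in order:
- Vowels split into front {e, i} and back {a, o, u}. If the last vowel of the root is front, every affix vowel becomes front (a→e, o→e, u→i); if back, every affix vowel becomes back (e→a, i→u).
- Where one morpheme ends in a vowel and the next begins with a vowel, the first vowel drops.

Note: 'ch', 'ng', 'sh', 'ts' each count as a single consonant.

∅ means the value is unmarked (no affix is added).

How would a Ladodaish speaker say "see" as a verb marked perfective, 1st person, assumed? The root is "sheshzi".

Attach evidentiality assumed -mu → sheshzimu.
Attach aspect perfective -zi → sheshzimuzi.
Attach person 1st person -go (after vowel 'i') → sheshzimuzigo.
Apply vowel harmony: sheshzimuzigo → sheshzimizige.
Vowel deletion: no change.

sheshzimizige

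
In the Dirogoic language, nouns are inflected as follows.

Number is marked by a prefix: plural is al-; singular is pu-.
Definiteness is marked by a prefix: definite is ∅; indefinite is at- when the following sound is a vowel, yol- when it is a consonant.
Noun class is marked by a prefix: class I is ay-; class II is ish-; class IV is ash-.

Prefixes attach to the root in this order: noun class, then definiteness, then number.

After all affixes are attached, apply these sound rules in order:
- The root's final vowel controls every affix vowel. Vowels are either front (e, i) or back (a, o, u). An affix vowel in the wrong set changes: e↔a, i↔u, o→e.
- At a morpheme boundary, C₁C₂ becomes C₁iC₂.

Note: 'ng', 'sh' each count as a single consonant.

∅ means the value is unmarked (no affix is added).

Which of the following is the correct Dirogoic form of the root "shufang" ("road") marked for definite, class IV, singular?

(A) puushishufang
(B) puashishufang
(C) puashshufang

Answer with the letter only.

Attach noun class class IV ash- → ashshufang.
definiteness = definite: zero marking, form stays ashshufang.
Attach number singular pu- → puashshufang.
Vowel harmony: no change.
Apply epenthesis: puashshufang → puashishufang.
So the correct form is puashishufang, option (B).
(C) puashshufang is wrong: it fails to apply the sound rule(s).
(A) puushishufang is wrong: it uses class II instead of class IV for noun class.

B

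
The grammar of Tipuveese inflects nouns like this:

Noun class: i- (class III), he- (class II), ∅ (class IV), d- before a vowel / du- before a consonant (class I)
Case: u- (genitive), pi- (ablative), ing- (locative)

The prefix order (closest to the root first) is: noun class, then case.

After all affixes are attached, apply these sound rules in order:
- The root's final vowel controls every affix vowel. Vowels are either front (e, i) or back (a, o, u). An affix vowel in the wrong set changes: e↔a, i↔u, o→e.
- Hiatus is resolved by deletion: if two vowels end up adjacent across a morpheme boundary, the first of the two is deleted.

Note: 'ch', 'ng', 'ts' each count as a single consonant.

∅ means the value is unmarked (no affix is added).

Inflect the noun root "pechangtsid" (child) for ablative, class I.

pidipechangtsid

Attach noun class class I du- (before consonant 'p') → dupechangtsid.
Attach case ablative pi- → pidupechangtsid.
Apply vowel harmony: pidupechangtsid → pidipechangtsid.
Vowel deletion: no change.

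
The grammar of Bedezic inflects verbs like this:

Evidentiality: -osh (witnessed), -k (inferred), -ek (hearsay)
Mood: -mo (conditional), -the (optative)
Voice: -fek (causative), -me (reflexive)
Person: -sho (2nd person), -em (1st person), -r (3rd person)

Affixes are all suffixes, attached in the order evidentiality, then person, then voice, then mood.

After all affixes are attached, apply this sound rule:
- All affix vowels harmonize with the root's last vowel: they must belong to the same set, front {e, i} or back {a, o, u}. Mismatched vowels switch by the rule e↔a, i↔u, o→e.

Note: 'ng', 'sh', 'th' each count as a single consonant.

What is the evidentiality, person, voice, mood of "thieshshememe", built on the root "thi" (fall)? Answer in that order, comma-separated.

Segment: thi-osh-sho-me-mo.
evidentiality: -osh → witnessed.
person: -sho → 2nd person.
voice: -me → reflexive.
mood: -mo → conditional.

witnessed, 2nd person, reflexive, conditional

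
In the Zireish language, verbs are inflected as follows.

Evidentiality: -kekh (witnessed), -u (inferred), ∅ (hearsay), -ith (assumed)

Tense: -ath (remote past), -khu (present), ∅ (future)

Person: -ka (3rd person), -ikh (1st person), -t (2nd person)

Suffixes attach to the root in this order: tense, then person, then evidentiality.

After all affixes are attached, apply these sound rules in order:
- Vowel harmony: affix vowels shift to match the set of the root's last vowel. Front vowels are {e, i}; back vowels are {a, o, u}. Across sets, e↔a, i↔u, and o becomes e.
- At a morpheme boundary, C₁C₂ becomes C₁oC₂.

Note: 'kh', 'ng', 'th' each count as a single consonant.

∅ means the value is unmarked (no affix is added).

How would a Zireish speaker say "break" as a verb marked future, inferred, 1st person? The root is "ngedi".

ngediikhi

tense = future: zero marking, form stays ngedi.
Attach person 1st person -ikh → ngediikh.
Attach evidentiality inferred -u → ngediikhu.
Apply vowel harmony: ngediikhu → ngediikhi.
Epenthesis: no change.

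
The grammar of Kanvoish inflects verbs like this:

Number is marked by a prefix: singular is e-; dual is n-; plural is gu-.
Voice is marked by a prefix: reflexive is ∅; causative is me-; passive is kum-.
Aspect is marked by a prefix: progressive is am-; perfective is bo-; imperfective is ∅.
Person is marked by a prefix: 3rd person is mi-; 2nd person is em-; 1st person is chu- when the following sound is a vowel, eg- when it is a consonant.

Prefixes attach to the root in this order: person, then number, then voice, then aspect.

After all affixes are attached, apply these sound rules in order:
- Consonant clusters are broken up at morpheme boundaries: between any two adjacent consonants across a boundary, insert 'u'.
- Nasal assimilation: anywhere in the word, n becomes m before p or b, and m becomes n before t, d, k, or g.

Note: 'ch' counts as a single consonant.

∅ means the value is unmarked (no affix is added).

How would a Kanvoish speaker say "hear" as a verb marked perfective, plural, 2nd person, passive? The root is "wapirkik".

bokumuguemuwapirkik

Attach person 2nd person em- → emwapirkik.
Attach number plural gu- → guemwapirkik.
Attach voice passive kum- → kumguemwapirkik.
Attach aspect perfective bo- → bokumguemwapirkik.
Apply epenthesis: bokumguemwapirkik → bokumuguemuwapirkik.
Nasal assimilation: no change.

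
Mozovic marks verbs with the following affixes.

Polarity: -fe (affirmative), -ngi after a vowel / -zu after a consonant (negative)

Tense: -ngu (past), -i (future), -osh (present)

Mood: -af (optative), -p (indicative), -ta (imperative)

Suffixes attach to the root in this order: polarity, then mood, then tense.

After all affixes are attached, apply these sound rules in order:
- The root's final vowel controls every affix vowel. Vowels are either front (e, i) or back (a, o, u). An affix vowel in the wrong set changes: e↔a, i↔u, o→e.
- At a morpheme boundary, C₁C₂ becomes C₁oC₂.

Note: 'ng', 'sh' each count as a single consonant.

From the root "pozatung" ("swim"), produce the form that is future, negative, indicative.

pozatungozupu

Attach polarity negative -zu (after consonant 'ng') → pozatungzu.
Attach mood indicative -p → pozatungzup.
Attach tense future -i → pozatungzupi.
Apply vowel harmony: pozatungzupi → pozatungzupu.
Apply epenthesis: pozatungzupu → pozatungozupu.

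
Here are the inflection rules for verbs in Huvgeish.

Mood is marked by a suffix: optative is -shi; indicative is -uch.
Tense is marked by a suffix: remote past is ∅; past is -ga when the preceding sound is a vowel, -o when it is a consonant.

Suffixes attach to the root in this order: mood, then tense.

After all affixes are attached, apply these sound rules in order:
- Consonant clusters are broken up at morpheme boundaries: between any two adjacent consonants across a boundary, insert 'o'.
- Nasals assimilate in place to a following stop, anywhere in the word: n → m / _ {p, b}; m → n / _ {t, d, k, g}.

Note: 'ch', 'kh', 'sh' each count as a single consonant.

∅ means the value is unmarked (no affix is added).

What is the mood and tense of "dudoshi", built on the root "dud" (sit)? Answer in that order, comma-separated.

optative, remote past

Segment: dud-shi.
mood: -shi → optative.
tense: ∅ → remote past.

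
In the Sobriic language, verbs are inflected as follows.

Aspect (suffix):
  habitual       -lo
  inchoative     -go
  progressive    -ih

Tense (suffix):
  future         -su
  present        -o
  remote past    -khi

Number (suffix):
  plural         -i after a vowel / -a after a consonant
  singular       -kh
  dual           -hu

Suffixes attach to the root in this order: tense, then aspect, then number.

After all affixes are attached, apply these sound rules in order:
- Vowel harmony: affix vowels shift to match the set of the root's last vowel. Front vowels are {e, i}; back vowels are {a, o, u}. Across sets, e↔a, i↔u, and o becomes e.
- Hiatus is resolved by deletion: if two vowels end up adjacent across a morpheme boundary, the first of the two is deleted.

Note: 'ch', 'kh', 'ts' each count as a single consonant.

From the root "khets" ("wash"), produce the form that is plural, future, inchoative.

Attach tense future -su → khetssu.
Attach aspect inchoative -go → khetssugo.
Attach number plural -i (after vowel 'o') → khetssugoi.
Apply vowel harmony: khetssugoi → khetssigei.
Apply vowel deletion: khetssigei → khetssigi.

khetssigi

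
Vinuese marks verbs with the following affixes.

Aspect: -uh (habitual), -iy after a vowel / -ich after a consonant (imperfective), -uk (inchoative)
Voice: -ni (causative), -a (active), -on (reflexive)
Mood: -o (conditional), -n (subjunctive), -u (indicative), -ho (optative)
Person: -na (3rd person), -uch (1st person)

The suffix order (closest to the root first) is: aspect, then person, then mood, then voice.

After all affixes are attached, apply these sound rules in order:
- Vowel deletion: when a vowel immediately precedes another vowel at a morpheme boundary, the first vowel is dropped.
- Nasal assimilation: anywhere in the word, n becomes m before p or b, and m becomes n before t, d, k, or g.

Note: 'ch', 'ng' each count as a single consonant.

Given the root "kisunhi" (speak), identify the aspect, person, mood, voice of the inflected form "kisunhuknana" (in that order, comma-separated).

Segment: kisunhi-uk-na-n-a.
aspect: -uk → inchoative.
person: -na → 3rd person.
mood: -n → subjunctive.
voice: -a → active.

inchoative, 3rd person, subjunctive, active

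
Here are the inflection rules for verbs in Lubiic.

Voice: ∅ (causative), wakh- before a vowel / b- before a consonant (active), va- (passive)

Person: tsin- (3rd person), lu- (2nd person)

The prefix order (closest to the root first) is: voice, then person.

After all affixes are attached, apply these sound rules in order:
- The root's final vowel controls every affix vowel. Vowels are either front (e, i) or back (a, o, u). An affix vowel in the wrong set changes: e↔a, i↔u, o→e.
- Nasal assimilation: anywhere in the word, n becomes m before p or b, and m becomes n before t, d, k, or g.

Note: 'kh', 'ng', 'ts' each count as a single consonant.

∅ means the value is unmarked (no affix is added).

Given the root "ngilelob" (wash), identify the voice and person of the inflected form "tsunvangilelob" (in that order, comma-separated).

passive, 3rd person

Segment: tsin-va-ngilelob.
voice: va- → passive.
person: tsin- → 3rd person.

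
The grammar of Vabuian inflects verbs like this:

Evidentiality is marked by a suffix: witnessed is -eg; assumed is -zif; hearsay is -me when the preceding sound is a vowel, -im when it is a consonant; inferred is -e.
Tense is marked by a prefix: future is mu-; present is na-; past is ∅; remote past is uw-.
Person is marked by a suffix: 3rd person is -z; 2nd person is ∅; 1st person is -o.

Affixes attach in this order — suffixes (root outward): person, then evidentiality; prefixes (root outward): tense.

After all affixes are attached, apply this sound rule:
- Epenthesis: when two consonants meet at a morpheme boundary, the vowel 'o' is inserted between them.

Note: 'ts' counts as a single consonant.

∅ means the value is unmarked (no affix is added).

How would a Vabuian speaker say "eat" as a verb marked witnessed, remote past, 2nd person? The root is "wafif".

uwowafifeg

Attach tense remote past uw- → uwwafif.
person = 2nd person: zero marking, form stays uwwafif.
Attach evidentiality witnessed -eg → uwwafifeg.
Apply epenthesis: uwwafifeg → uwowafifeg.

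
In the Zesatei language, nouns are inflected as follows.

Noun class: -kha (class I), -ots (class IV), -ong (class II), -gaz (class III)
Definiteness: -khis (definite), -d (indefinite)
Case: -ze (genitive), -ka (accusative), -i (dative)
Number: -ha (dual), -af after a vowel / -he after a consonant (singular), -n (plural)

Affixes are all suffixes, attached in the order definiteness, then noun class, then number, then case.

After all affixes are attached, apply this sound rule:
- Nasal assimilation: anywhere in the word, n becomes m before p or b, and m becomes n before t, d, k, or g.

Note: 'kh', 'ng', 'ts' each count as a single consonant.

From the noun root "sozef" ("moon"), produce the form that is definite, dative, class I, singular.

sozefkhiskhaafi

Attach definiteness definite -khis → sozefkhis.
Attach noun class class I -kha → sozefkhiskha.
Attach number singular -af (after vowel 'a') → sozefkhiskhaaf.
Attach case dative -i → sozefkhiskhaafi.
Nasal assimilation: no change.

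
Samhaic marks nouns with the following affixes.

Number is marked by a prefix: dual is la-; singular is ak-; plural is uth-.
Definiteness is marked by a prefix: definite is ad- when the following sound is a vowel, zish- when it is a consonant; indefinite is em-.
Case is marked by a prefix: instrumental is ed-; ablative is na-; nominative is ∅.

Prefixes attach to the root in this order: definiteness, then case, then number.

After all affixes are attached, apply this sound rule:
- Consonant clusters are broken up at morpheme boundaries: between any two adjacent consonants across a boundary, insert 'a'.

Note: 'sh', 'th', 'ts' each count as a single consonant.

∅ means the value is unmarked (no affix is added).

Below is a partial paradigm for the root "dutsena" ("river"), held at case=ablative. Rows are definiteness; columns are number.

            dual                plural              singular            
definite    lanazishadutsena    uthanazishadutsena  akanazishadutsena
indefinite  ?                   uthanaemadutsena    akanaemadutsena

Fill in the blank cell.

Attach definiteness indefinite em- → emdutsena.
Attach case ablative na- → naemdutsena.
Attach number dual la- → lanaemdutsena.
Apply epenthesis: lanaemdutsena → lanaemadutsena.

lanaemadutsena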